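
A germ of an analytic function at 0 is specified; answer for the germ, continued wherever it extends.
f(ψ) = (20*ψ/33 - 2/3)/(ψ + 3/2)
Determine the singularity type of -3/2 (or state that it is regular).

The point is a pole of order 1.

The denominator factor ψ + 3/2 vanishes at -3/2 and appears to the power 1; the numerator there equals -52/33, nonzero, and no other factor vanishes.
Hence a pole whose order is the multiplicity, 1.


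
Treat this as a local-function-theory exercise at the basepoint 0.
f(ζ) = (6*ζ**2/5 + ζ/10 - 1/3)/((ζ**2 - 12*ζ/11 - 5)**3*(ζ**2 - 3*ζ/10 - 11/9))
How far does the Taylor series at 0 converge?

Denominator factor (ζ**2 - 12*ζ/11 - 5)^3: discriminant 2564/121, real irrational roots 6/11 + (1/11)*sqrt(641) and 6/11 - (1/11)*sqrt(641); poles of order 3, moduli 6/11 + (1/11)*sqrt(641) and -6/11 + (1/11)*sqrt(641).
Denominator factor (ζ**2 - 3*ζ/10 - 11/9): discriminant 4481/900, real irrational roots 3/20 + (1/60)*sqrt(4481) and 3/20 - (1/60)*sqrt(4481); poles of order 1, moduli 3/20 + (1/60)*sqrt(4481) and -3/20 + (1/60)*sqrt(4481).
The radius of convergence is the smallest modulus among the singular points: -3/20 + (1/60)*sqrt(4481).

The radius of convergence is -3/20 + (1/60)*sqrt(4481).


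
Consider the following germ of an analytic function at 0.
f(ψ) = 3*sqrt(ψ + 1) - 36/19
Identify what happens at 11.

There is no denominator, hence no pole anywhere.
Branch term sqrt(1 - ψ/(-1)): argument at 11 is 12, nonzero, so 11 is not its branch point (a point on a principal cut is still regular for the continued germ).
So the germ continues analytically to 11.

The point is a regular point.


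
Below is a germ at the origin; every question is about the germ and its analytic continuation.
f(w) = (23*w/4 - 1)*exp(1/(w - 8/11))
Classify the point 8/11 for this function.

The exponent 1/(w - (8/11)) has a pole at 8/11, so exp(1/(w - (8/11))) takes every nonzero value near it: an essential singularity (not a pole of any order).

The point is an essential singularity.


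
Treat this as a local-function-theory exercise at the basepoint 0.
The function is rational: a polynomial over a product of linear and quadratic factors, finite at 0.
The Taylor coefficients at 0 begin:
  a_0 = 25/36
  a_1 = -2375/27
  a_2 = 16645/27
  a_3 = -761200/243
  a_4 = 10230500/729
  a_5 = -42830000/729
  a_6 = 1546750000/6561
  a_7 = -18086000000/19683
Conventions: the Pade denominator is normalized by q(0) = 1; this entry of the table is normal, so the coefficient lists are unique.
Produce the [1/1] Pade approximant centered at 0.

The Pade approximant has numerator coefficients [25/36, -170513/2052]; denominator coefficients [1, 3329/475].

Taylor coefficients needed (read off): a_0 = 25/36, a_1 = -2375/27, a_2 = 16645/27.
Write the denominator as Q(ρ) = 1 + q1*ρ. Requiring Q*f - P = O(ρ^3) with deg P <= 1 kills the coefficients of ρ^2..ρ^2 in Q*f:
  ρ^2: a_2 + q1*a_1 = 0, i.e. 16645/27 + (-2375/27)*q1 = 0.
Solving this linear system: q1 = 3329/475.
The numerator is Q*f truncated at degree 1: P0 = a_0 = 25/36; P1 = a_1 + q1*a_0 = -170513/2052.


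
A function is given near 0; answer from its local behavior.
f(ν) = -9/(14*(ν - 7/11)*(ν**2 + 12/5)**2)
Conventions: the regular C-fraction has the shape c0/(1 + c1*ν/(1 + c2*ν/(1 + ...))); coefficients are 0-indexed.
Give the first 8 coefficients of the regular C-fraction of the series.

Taylor coefficients (expand at 0): a_0 = 275/1568, a_1 = 3025/10976, a_2 = 132275/460992, a_3 = 1455025/3226944, a_4 = 48183025/60236288, a_5 = 530013275/421654016, a_6 = 38342439575/19923152256, a_7 = 421766835325/139462065792.
c0 = a_0 = 275/1568. Peel one level at a time: if S = 1 + c*ν/S' with S'(0) = 1, then c is the ν-coefficient of S and S' = c*ν/(S - 1).
S_1 = c0/f = 1 + (-11/7)*ν + (5/6)*ν^2 + ...; c1 = -11/7.
S_2 = c1*ν/(S_1 - 1) = 1 + (35/66)*ν + (-2405/4356)*ν^2 + ...; c2 = 35/66.
S_3 = c2*ν/(S_2 - 1) = 1 + (481/462)*ν + (2659/1176)*ν^2 + ...; c3 = 481/462.
S_4 = c3*ν/(S_3 - 1) = 1 + (-29249/13468)*ν + (4826085/3701776)*ν^2 + ...; c4 = -29249/13468.
S_5 = c4*ν/(S_4 - 1) = 1 + (1155/1924)*ν + (-1225/63816)*ν^2 + ...; c5 = 1155/1924.
S_6 = c5*ν/(S_5 - 1) = 1 + (16835/526482)*ν + (-13644664085/277183296324)*ν^2 + ...; c6 = 16835/526482.
S_7 = c6*ν/(S_6 - 1) = 1 + (5673457/3685374)*ν + ...; c7 = 5673457/3685374.

The regular C-fraction coefficients are [275/1568, -11/7, 35/66, 481/462, -29249/13468, 1155/1924, 16835/526482, 5673457/3685374].


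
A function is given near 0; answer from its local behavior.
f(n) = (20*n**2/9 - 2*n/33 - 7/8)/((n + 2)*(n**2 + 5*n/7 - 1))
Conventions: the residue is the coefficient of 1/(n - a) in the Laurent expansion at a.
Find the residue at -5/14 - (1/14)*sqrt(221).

The residue is -25741/17424 - (23003/226512)*sqrt(221).


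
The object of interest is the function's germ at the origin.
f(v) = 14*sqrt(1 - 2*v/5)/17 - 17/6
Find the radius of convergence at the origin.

The radius of convergence is 5/2.

Branch term (14/17)*sqrt(1 - v/(5/2)): its argument vanishes at v = 5/2, a square-root branch point, modulus 5/2.
The radius of convergence is the smallest modulus among the singular points: 5/2.


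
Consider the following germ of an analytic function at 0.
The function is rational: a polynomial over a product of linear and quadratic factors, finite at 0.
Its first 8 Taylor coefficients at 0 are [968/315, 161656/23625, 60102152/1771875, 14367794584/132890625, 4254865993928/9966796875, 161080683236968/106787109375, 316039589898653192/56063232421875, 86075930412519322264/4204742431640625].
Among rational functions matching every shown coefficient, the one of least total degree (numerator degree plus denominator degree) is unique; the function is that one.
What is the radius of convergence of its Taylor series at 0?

No rational of total degree below 3 reproduces all 8 coefficients; solving the [0/3] Pade equations on them gives f(κ) = 22/(21*(κ - 3/11)*(κ**2 - 9*κ/5 - 5/4)), whose expansion matches every shown term.
Denominator factor (κ**2 - 9*κ/5 - 5/4): discriminant 206/25, real irrational roots 9/10 + (1/10)*sqrt(206) and 9/10 - (1/10)*sqrt(206); poles of order 1, moduli 9/10 + (1/10)*sqrt(206) and -9/10 + (1/10)*sqrt(206).
Denominator factor (κ - 3/11): pole of order 1 at 3/11, modulus 3/11.
The radius of convergence is the smallest modulus among the singular points: 3/11.

The radius of convergence is 3/11.


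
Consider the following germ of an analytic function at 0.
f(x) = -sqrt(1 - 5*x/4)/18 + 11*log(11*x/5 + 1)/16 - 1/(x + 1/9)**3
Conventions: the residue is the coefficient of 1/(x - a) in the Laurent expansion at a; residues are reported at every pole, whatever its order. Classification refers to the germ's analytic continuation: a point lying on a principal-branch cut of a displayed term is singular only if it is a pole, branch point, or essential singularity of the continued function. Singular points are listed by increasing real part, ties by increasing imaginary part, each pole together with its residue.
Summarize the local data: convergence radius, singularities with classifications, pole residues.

Denominator factor (x + 1/9)^3: pole of order 3 at -1/9, modulus 1/9.
Branch term (-1/18)*sqrt(1 - x/(4/5)): its argument vanishes at x = 4/5, a square-root branch point, modulus 4/5.
Branch term (11/16)*log(1 - x/(-5/11)): its argument vanishes at x = -5/11, a logarithmic branch point, modulus 5/11.
The radius of convergence is the smallest modulus among the singular points: 1/9.
The branch terms are analytic at -1/9 and contribute nothing to the residue; only the rational part matters.
At the order-3 pole -1/9 set g(x) = (x - (-1/9))^3*(rational part) = -1.
Order-3 pole: residue = g''(a)/2; g''(-1/9) = 0, so the residue is 0.
List the singular points by increasing real part (a conjugate pair: the negative imaginary part first).

Radius of convergence at 0: 1/9.
At -5/11: a logarithmic branch point.
At -1/9: a pole of order 3; residue 0.
At 4/5: an algebraic (square-root) branch point.


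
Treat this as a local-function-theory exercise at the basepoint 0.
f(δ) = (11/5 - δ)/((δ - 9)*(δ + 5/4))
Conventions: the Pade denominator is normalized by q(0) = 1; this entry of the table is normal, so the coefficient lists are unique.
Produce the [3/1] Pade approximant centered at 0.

The Pade approximant has numerator coefficients [-44/225, 1784524/26519475, 193936/26519475, 25024/26519475]; denominator coefficients [1, 12718723/15911685].

Taylor coefficients needed (expand at 0): a_0 = -44/225, a_1 = 2264/10125, a_2 = -78104/455625, a_3 = 2828744/20503125, a_4 = -101749784/922640625.
Write the denominator as Q(δ) = 1 + q1*δ. Requiring Q*f - P = O(δ^5) with deg P <= 3 kills the coefficients of δ^4..δ^4 in Q*f:
  δ^4: a_4 + q1*a_3 = 0, i.e. -101749784/922640625 + (2828744/20503125)*q1 = 0.
Solving this linear system: q1 = 12718723/15911685.
The numerator is Q*f truncated at degree 3: P0 = a_0 = -44/225; P1 = a_1 + q1*a_0 = 1784524/26519475; P2 = a_2 + q1*a_1 = 193936/26519475; P3 = a_3 + q1*a_2 = 25024/26519475.


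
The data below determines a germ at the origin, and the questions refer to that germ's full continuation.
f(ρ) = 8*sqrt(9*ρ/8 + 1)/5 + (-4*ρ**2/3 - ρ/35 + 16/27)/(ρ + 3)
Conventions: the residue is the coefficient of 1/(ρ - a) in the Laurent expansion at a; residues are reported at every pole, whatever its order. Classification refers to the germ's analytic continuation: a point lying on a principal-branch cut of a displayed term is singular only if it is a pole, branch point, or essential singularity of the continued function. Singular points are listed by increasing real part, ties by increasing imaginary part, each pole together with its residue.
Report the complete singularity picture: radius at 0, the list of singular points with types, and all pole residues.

Denominator factor (ρ + 3): pole of order 1 at -3, modulus 3.
Branch term (8/5)*sqrt(1 - ρ/(-8/9)): its argument vanishes at ρ = -8/9, a square-root branch point, modulus 8/9.
The radius of convergence is the smallest modulus among the singular points: 8/9.
The branch term is analytic at -3 and contributes nothing to the residue; only the rational part matters.
At the order-1 pole -3 set g(ρ) = (ρ - (-3))*(rational part) = -4*ρ**2/3 - ρ/35 + 16/27.
Simple pole: residue = g(a) at a = -3, which is -10699/945.
List the singular points by increasing real part (a conjugate pair: the negative imaginary part first).

Radius of convergence at 0: 8/9.
At -3: a pole of order 1; residue -10699/945.
At -8/9: an algebraic (square-root) branch point.


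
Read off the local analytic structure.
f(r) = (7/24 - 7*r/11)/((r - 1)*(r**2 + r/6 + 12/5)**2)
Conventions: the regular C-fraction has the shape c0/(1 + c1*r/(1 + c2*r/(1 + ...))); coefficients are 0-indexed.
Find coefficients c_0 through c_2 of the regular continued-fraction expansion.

The regular C-fraction coefficients are [-175/3456, 523/396, -2246113/828432].

Taylor coefficients (expand at 0): a_0 = -175/3456, a_1 = 91525/1368576, a_2 = 6109075/65691648.
c0 = a_0 = -175/3456. Peel one level at a time: if S = 1 + c*r/S' with S'(0) = 1, then c is the r-coefficient of S and S' = c*r/(S - 1).
S_1 = c0/f = 1 + (523/396)*r + (2246113/627264)*r^2 + ...; c1 = 523/396.
S_2 = c1*r/(S_1 - 1) = 1 + (-2246113/828432)*r + ...; c2 = -2246113/828432.


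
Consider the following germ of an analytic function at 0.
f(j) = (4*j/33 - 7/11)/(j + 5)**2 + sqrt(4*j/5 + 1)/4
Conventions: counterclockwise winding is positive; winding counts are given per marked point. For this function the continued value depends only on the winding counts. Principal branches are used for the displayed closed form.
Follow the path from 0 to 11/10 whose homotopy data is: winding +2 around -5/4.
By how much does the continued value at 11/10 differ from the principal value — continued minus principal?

The rational part is single-valued and drops out of the difference; each branch term changes only by its own monodromy.
(1/4)*sqrt(1 - j/(-5/4)): winding +2 is even, the square root returns to the same sheet, contribution 0.
Summing the contributions at j = 11/10 gives 0.

Continued minus principal equals 0.


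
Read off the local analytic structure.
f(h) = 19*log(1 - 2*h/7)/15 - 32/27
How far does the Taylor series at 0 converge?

Branch term (19/15)*log(1 - h/(7/2)): its argument vanishes at h = 7/2, a logarithmic branch point, modulus 7/2.
The radius of convergence is the smallest modulus among the singular points: 7/2.

The radius of convergence is 7/2.


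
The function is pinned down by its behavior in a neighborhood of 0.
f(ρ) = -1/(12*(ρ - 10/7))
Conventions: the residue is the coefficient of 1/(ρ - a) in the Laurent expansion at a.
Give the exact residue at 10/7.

At the order-1 pole 10/7 set g(ρ) = (ρ - (10/7))*f(ρ) = -1/12.
Simple pole: residue = g(a) at a = 10/7, which is -1/12.

The residue is -1/12.


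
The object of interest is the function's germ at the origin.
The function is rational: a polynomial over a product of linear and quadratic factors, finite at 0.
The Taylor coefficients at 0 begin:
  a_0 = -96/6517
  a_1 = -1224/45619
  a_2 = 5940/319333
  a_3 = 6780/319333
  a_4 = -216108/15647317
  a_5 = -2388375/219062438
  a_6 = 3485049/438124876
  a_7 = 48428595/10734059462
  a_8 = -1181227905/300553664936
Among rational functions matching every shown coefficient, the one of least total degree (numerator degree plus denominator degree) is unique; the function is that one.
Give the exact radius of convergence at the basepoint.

No rational of total degree below 7 reproduces all 9 coefficients; solving the [1/6] Pade equations on them gives f(ρ) = (-9*ρ/7 - 12/19)/(ρ**2 + ρ/4 + 7/2)**3, whose expansion matches every shown term.
Denominator factor (ρ**2 + ρ/4 + 7/2)^3: discriminant -223/16, complex-conjugate roots (-1/8) + ((1/8)*sqrt(223))*i and (-1/8) - ((1/8)*sqrt(223))*i; poles of order 3, moduli (1/2)*sqrt(14) and (1/2)*sqrt(14).
The radius of convergence is the smallest modulus among the singular points: (1/2)*sqrt(14).

The radius of convergence is (1/2)*sqrt(14).


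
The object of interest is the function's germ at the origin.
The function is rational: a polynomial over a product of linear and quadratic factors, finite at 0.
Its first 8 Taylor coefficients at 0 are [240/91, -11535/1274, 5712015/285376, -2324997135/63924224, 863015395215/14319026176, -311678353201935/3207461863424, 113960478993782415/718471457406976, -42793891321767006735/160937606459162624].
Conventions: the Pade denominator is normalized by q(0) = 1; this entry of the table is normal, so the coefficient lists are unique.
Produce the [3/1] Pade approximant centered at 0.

Taylor coefficients needed (read off): a_0 = 240/91, a_1 = -11535/1274, a_2 = 5712015/285376, a_3 = -2324997135/63924224, a_4 = 863015395215/14319026176.
Write the denominator as Q(α) = 1 + q1*α. Requiring Q*f - P = O(α^5) with deg P <= 3 kills the coefficients of α^4..α^4 in Q*f:
  α^4: a_4 + q1*a_3 = 0, i.e. 863015395215/14319026176 + (-2324997135/63924224)*q1 = 0.
Solving this linear system: q1 = 57534359681/34719957216.
The numerator is Q*f truncated at degree 3: P0 = a_0 = 240/91; P1 = a_1 + q1*a_0 = -1693969600/361666221; P2 = a_2 + q1*a_1 = 23565305600/4701660873; P3 = a_3 + q1*a_2 = -15059840000/4701660873.

The Pade approximant has numerator coefficients [240/91, -1693969600/361666221, 23565305600/4701660873, -15059840000/4701660873]; denominator coefficients [1, 57534359681/34719957216].


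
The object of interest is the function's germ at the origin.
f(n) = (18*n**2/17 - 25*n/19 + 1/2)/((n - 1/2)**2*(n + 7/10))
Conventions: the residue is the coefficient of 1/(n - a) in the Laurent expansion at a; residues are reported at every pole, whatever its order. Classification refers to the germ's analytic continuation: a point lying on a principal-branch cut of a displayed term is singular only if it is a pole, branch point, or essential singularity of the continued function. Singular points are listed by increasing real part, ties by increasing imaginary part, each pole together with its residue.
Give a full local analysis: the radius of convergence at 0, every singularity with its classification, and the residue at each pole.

Radius of convergence at 0: 1/2.
At -7/10: a pole of order 1; residue 3481/2584.
At 1/2: a pole of order 2; residue -745/2584.

Denominator factor (n - 1/2)^2: pole of order 2 at 1/2, modulus 1/2.
Denominator factor (n + 7/10): pole of order 1 at -7/10, modulus 7/10.
The radius of convergence is the smallest modulus among the singular points: 1/2.
At the order-1 pole -7/10 set g(n) = (n - (-7/10))*f(n) = (18*n**2/17 - 25*n/19 + 1/2)/(n - 1/2)**2.
Simple pole: residue = g(a) at a = -7/10, which is 3481/2584.
At the order-2 pole 1/2 set g(n) = (n - (1/2))^2*f(n) = (18*n**2/17 - 25*n/19 + 1/2)/(n + 7/10).
Order-2 pole: residue = g'(a); g'(1/2) = -745/2584, so the residue is -745/2584.
List the singular points by increasing real part (a conjugate pair: the negative imaginary part first).


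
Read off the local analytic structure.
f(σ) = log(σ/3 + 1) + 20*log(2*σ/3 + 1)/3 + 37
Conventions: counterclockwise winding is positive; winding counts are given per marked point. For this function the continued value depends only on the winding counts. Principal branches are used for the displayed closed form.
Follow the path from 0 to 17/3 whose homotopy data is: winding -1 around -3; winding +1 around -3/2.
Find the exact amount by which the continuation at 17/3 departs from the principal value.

The rational part is single-valued and drops out of the difference; each branch term changes only by its own monodromy.
(20/3)*log(1 - σ/(-3/2)): each positive loop around -3/2 adds 2*pi*i to the log, so winding +1 contributes (20/3)*(1)*2*pi*i = (40/3)*pi*i.
(1)*log(1 - σ/(-3)): each positive loop around -3 adds 2*pi*i to the log, so winding -1 contributes (1)*(-1)*2*pi*i = -(2)*pi*i.
Summing the contributions at σ = 17/3 gives (34/3)*pi*i.

Continued minus principal equals (34/3)*pi*i.


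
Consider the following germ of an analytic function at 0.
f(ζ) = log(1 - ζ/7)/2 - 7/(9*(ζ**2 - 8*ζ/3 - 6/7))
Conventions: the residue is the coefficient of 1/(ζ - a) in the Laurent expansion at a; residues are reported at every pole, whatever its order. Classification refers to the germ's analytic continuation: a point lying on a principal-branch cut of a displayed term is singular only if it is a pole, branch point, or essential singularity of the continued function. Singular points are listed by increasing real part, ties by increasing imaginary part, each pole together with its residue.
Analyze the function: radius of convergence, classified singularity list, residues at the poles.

Radius of convergence at 0: -4/3 + (1/21)*sqrt(1162).
At 4/3 - (1/21)*sqrt(1162): a pole of order 1; residue (7/996)*sqrt(1162).
At 4/3 + (1/21)*sqrt(1162): a pole of order 1; residue -(7/996)*sqrt(1162).
At 7: a logarithmic branch point.

Denominator factor (ζ**2 - 8*ζ/3 - 6/7): discriminant 664/63, real irrational roots 4/3 + (1/21)*sqrt(1162) and 4/3 - (1/21)*sqrt(1162); poles of order 1, moduli 4/3 + (1/21)*sqrt(1162) and -4/3 + (1/21)*sqrt(1162).
Branch term (1/2)*log(1 - ζ/(7)): its argument vanishes at ζ = 7, a logarithmic branch point, modulus 7.
The radius of convergence is the smallest modulus among the singular points: -4/3 + (1/21)*sqrt(1162).
The branch term is analytic at 4/3 - (1/21)*sqrt(1162) and contributes nothing to the residue; only the rational part matters.
The factor ζ**2 - 8*ζ/3 - 6/7 splits as (ζ - a)(ζ - a') with a = 4/3 - (1/21)*sqrt(1162), a' = 4/3 + (1/21)*sqrt(1162). At the order-1 pole a set g(ζ) = (ζ - a)*(rational part) = [-7/9] / (ζ - a').
Simple pole: residue = g(a) at a = 4/3 - (1/21)*sqrt(1162), which is (7/996)*sqrt(1162).
The branch term is analytic at 4/3 + (1/21)*sqrt(1162) and contributes nothing to the residue; only the rational part matters.
The factor ζ**2 - 8*ζ/3 - 6/7 splits as (ζ - a)(ζ - a') with a = 4/3 + (1/21)*sqrt(1162), a' = 4/3 - (1/21)*sqrt(1162). At the order-1 pole a set g(ζ) = (ζ - a)*(rational part) = [-7/9] / (ζ - a').
Simple pole: residue = g(a) at a = 4/3 + (1/21)*sqrt(1162), which is -(7/996)*sqrt(1162).
List the singular points by increasing real part (a conjugate pair: the negative imaginary part first).


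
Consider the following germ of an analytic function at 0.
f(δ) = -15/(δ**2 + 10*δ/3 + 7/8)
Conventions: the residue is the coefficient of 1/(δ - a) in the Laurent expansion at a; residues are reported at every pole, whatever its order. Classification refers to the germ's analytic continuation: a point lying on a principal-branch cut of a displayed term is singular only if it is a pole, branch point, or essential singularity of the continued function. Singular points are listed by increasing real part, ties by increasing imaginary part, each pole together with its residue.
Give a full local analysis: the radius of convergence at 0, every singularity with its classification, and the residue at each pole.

Denominator factor (δ**2 + 10*δ/3 + 7/8): discriminant 137/18, real irrational roots -5/3 + (1/12)*sqrt(274) and -5/3 - (1/12)*sqrt(274); poles of order 1, moduli 5/3 - (1/12)*sqrt(274) and 5/3 + (1/12)*sqrt(274).
The radius of convergence is the smallest modulus among the singular points: 5/3 - (1/12)*sqrt(274).
The factor δ**2 + 10*δ/3 + 7/8 splits as (δ - a)(δ - a') with a = -5/3 - (1/12)*sqrt(274), a' = -5/3 + (1/12)*sqrt(274). At the order-1 pole a set g(δ) = (δ - a)*f(δ) = [-15] / (δ - a').
Simple pole: residue = g(a) at a = -5/3 - (1/12)*sqrt(274), which is (45/137)*sqrt(274).
The factor δ**2 + 10*δ/3 + 7/8 splits as (δ - a)(δ - a') with a = -5/3 + (1/12)*sqrt(274), a' = -5/3 - (1/12)*sqrt(274). At the order-1 pole a set g(δ) = (δ - a)*f(δ) = [-15] / (δ - a').
Simple pole: residue = g(a) at a = -5/3 + (1/12)*sqrt(274), which is -(45/137)*sqrt(274).
List the singular points by increasing real part (a conjugate pair: the negative imaginary part first).

Radius of convergence at 0: 5/3 - (1/12)*sqrt(274).
At -5/3 - (1/12)*sqrt(274): a pole of order 1; residue (45/137)*sqrt(274).
At -5/3 + (1/12)*sqrt(274): a pole of order 1; residue -(45/137)*sqrt(274).


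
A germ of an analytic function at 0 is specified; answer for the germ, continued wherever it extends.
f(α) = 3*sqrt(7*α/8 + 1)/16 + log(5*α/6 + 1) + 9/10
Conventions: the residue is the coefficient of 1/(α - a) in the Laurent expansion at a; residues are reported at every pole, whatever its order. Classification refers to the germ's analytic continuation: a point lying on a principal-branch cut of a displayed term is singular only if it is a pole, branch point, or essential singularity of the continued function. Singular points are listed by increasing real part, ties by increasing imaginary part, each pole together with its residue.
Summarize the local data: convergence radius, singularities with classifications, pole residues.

Radius of convergence at 0: 8/7.
At -6/5: a logarithmic branch point.
At -8/7: an algebraic (square-root) branch point.

Branch term (1)*log(1 - α/(-6/5)): its argument vanishes at α = -6/5, a logarithmic branch point, modulus 6/5.
Branch term (3/16)*sqrt(1 - α/(-8/7)): its argument vanishes at α = -8/7, a square-root branch point, modulus 8/7.
The radius of convergence is the smallest modulus among the singular points: 8/7.
List the singular points by increasing real part (a conjugate pair: the negative imaginary part first).


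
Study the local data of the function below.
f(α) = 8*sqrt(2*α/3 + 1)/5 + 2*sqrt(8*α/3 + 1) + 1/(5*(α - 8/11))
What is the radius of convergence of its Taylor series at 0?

Denominator factor (α - 8/11): pole of order 1 at 8/11, modulus 8/11.
Branch term (8/5)*sqrt(1 - α/(-3/2)): its argument vanishes at α = -3/2, a square-root branch point, modulus 3/2.
Branch term (2)*sqrt(1 - α/(-3/8)): its argument vanishes at α = -3/8, a square-root branch point, modulus 3/8.
The radius of convergence is the smallest modulus among the singular points: 3/8.

The radius of convergence is 3/8.


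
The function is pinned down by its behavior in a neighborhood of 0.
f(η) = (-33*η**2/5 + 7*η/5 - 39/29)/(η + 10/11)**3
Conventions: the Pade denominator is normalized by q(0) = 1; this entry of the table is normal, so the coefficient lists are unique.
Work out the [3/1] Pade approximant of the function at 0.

The Pade approximant has numerator coefficients [-51909/29000, 453486341/104980000, -40784923927/3149400000, 4101690791/328062500]; denominator coefficients [1, 4187/2172].

Taylor coefficients needed (expand at 0): a_0 = -51909/29000, a_1 = 2253383/290000, a_2 = -20248503/725000, a_3 = 961957623/14500000, a_4 = -7417525907/58000000.
Write the denominator as Q(η) = 1 + q1*η. Requiring Q*f - P = O(η^5) with deg P <= 3 kills the coefficients of η^4..η^4 in Q*f:
  η^4: a_4 + q1*a_3 = 0, i.e. -7417525907/58000000 + (961957623/14500000)*q1 = 0.
Solving this linear system: q1 = 4187/2172.
The numerator is Q*f truncated at degree 3: P0 = a_0 = -51909/29000; P1 = a_1 + q1*a_0 = 453486341/104980000; P2 = a_2 + q1*a_1 = -40784923927/3149400000; P3 = a_3 + q1*a_2 = 4101690791/328062500.


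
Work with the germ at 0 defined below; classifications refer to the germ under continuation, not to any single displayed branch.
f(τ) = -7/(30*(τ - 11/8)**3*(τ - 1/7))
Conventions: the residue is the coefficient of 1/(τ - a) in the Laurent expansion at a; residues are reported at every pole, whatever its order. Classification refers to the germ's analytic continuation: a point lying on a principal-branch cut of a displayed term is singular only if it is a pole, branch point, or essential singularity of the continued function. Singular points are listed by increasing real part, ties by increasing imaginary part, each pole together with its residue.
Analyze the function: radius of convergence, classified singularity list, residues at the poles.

Denominator factor (τ - 1/7): pole of order 1 at 1/7, modulus 1/7.
Denominator factor (τ - 11/8)^3: pole of order 3 at 11/8, modulus 11/8.
The radius of convergence is the smallest modulus among the singular points: 1/7.
At the order-1 pole 1/7 set g(τ) = (τ - (1/7))*f(τ) = -7/(30*(τ - 11/8)**3).
Simple pole: residue = g(a) at a = 1/7, which is 614656/4927635.
At the order-3 pole 11/8 set g(τ) = (τ - (11/8))^3*f(τ) = -7/(30*(τ - 1/7)).
Order-3 pole: residue = g''(a)/2; g''(11/8) = -1229312/4927635, so the residue is -614656/4927635.
List the singular points by increasing real part (a conjugate pair: the negative imaginary part first).

Radius of convergence at 0: 1/7.
At 1/7: a pole of order 1; residue 614656/4927635.
At 11/8: a pole of order 3; residue -614656/4927635.


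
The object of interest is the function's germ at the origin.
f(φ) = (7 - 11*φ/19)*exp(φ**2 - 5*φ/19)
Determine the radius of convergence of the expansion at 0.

The factor exp(φ**2 - 5*φ/19) is entire and contributes no finite singular point.
The polynomial part has no poles.
No finite singular points: the Taylor series at 0 converges everywhere.

The radius of convergence is infinite.


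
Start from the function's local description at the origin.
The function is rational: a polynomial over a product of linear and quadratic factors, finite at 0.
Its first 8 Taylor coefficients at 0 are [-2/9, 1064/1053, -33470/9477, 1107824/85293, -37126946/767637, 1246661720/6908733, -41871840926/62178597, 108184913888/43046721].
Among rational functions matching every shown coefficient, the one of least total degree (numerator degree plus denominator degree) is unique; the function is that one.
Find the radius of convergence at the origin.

No rational of total degree below 5 reproduces all 8 coefficients; solving the [2/3] Pade equations on them gives f(λ) = (10*λ**2/13 + 2*λ/39 - 1/2)/((λ + 9/4)*(λ**2 + 4*λ + 1)), whose expansion matches every shown term.
Denominator factor (λ + 9/4): pole of order 1 at -9/4, modulus 9/4.
Denominator factor (λ**2 + 4*λ + 1): discriminant 12, real irrational roots -2 + sqrt(3) and -2 - sqrt(3); poles of order 1, moduli 2 - sqrt(3) and 2 + sqrt(3).
The radius of convergence is the smallest modulus among the singular points: 2 - sqrt(3).

The radius of convergence is 2 - sqrt(3).


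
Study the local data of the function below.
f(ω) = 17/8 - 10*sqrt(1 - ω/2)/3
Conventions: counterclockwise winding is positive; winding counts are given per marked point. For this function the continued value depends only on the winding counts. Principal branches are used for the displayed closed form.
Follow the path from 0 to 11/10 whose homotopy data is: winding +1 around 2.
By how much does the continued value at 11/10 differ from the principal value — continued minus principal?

The rational part is single-valued and drops out of the difference; each branch term changes only by its own monodromy.
(-10/3)*sqrt(1 - ω/(2)): winding +1 is odd, the square root flips sign, contributing -2*(-10/3)*sqrt(1 - (11/10)/(2)) = -2*(-10/3)*sqrt(9/20) = (2)*sqrt(5).
Summing the contributions at ω = 11/10 gives (2)*sqrt(5).

Continued minus principal equals (2)*sqrt(5).


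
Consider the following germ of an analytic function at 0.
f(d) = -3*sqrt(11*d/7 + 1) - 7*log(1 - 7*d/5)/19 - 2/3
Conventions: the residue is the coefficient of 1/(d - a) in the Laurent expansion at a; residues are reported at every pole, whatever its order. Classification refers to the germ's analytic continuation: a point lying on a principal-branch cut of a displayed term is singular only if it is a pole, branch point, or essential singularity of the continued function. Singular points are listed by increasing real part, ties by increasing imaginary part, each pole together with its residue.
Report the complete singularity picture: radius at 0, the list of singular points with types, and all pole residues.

Radius of convergence at 0: 7/11.
At -7/11: an algebraic (square-root) branch point.
At 5/7: a logarithmic branch point.

Branch term (-3)*sqrt(1 - d/(-7/11)): its argument vanishes at d = -7/11, a square-root branch point, modulus 7/11.
Branch term (-7/19)*log(1 - d/(5/7)): its argument vanishes at d = 5/7, a logarithmic branch point, modulus 5/7.
The radius of convergence is the smallest modulus among the singular points: 7/11.
List the singular points by increasing real part (a conjugate pair: the negative imaginary part first).


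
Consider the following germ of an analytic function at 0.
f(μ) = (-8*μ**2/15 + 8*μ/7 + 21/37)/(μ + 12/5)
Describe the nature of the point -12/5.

The point is a pole of order 1.

The denominator factor μ + 12/5 vanishes at -12/5 and appears to the power 1; the numerator there equals -169881/32375, nonzero, and no other factor vanishes.
Hence a pole whose order is the multiplicity, 1.


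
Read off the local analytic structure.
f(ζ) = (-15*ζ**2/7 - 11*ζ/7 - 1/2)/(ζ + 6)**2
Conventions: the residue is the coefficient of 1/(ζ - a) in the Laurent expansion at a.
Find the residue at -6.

At the order-2 pole -6 set g(ζ) = (ζ - (-6))^2*f(ζ) = -15*ζ**2/7 - 11*ζ/7 - 1/2.
Order-2 pole: residue = g'(a); g'(-6) = 169/7, so the residue is 169/7.

The residue is 169/7.


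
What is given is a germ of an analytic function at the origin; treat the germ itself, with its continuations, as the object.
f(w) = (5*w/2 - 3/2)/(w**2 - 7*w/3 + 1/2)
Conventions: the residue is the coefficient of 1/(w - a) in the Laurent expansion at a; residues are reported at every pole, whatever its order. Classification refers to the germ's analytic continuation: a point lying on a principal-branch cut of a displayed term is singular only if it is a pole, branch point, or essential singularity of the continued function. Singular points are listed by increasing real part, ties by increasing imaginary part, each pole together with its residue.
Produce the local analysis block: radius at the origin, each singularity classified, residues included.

Radius of convergence at 0: 7/6 - (1/6)*sqrt(31).
At 7/6 - (1/6)*sqrt(31): a pole of order 1; residue 5/4 - (17/124)*sqrt(31).
At 7/6 + (1/6)*sqrt(31): a pole of order 1; residue 5/4 + (17/124)*sqrt(31).

Denominator factor (w**2 - 7*w/3 + 1/2): discriminant 31/9, real irrational roots 7/6 + (1/6)*sqrt(31) and 7/6 - (1/6)*sqrt(31); poles of order 1, moduli 7/6 + (1/6)*sqrt(31) and 7/6 - (1/6)*sqrt(31).
The radius of convergence is the smallest modulus among the singular points: 7/6 - (1/6)*sqrt(31).
The factor w**2 - 7*w/3 + 1/2 splits as (w - a)(w - a') with a = 7/6 - (1/6)*sqrt(31), a' = 7/6 + (1/6)*sqrt(31). At the order-1 pole a set g(w) = (w - a)*f(w) = [5*w/2 - 3/2] / (w - a').
Simple pole: residue = g(a) at a = 7/6 - (1/6)*sqrt(31), which is 5/4 - (17/124)*sqrt(31).
The factor w**2 - 7*w/3 + 1/2 splits as (w - a)(w - a') with a = 7/6 + (1/6)*sqrt(31), a' = 7/6 - (1/6)*sqrt(31). At the order-1 pole a set g(w) = (w - a)*f(w) = [5*w/2 - 3/2] / (w - a').
Simple pole: residue = g(a) at a = 7/6 + (1/6)*sqrt(31), which is 5/4 + (17/124)*sqrt(31).
List the singular points by increasing real part (a conjugate pair: the negative imaginary part first).


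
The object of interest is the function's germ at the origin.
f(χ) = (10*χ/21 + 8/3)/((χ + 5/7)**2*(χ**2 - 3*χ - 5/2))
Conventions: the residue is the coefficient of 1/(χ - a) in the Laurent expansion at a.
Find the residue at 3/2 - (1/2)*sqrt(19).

The factor χ**2 - 3*χ - 5/2 splits as (χ - a)(χ - a') with a = 3/2 - (1/2)*sqrt(19), a' = 3/2 + (1/2)*sqrt(19). At the order-1 pole a set g(χ) = (χ - a)*f(χ) = [(10*χ/21 + 8/3)/(χ + 5/7)**2] / (χ - a').
Simple pole: residue = g(a) at a = 3/2 - (1/2)*sqrt(19), which is -49826/225 - (217238/4275)*sqrt(19).

The residue is -49826/225 - (217238/4275)*sqrt(19).


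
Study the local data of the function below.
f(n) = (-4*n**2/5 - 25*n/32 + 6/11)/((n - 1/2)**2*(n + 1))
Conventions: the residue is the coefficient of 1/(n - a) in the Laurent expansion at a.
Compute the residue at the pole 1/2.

At the order-2 pole 1/2 set g(n) = (n - (1/2))^2*f(n) = (-4*n**2/5 - 25*n/32 + 6/11)/(n + 1).
Order-2 pole: residue = g'(a); g'(1/2) = -91/88, so the residue is -91/88.

The residue is -91/88.


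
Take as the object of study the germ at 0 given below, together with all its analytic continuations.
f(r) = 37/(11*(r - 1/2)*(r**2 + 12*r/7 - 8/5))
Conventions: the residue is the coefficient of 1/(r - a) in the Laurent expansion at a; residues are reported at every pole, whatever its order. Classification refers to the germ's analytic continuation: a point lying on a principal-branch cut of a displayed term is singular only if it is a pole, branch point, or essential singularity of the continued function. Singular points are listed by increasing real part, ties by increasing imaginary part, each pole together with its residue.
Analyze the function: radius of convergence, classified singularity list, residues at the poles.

Denominator factor (r**2 + 12*r/7 - 8/5): discriminant 2288/245, real irrational roots -6/7 + (2/35)*sqrt(715) and -6/7 - (2/35)*sqrt(715); poles of order 1, moduli -6/7 + (2/35)*sqrt(715) and 6/7 + (2/35)*sqrt(715).
Denominator factor (r - 1/2): pole of order 1 at 1/2, modulus 1/2.
The radius of convergence is the smallest modulus among the singular points: 1/2.
The factor r**2 + 12*r/7 - 8/5 splits as (r - a)(r - a') with a = -6/7 - (2/35)*sqrt(715), a' = -6/7 + (2/35)*sqrt(715). At the order-1 pole a set g(r) = (r - a)*f(r) = [37/(11*(r - 1/2))] / (r - a').
Simple pole: residue = g(a) at a = -6/7 - (2/35)*sqrt(715), which is 2590/759 - (24605/217074)*sqrt(715).
At the order-1 pole 1/2 set g(r) = (r - (1/2))*f(r) = 37/(11*(r**2 + 12*r/7 - 8/5)).
Simple pole: residue = g(a) at a = 1/2, which is -5180/759.
The factor r**2 + 12*r/7 - 8/5 splits as (r - a)(r - a') with a = -6/7 + (2/35)*sqrt(715), a' = -6/7 - (2/35)*sqrt(715). At the order-1 pole a set g(r) = (r - a)*f(r) = [37/(11*(r - 1/2))] / (r - a').
Simple pole: residue = g(a) at a = -6/7 + (2/35)*sqrt(715), which is 2590/759 + (24605/217074)*sqrt(715).
List the singular points by increasing real part (a conjugate pair: the negative imaginary part first).

Radius of convergence at 0: 1/2.
At -6/7 - (2/35)*sqrt(715): a pole of order 1; residue 2590/759 - (24605/217074)*sqrt(715).
At 1/2: a pole of order 1; residue -5180/759.
At -6/7 + (2/35)*sqrt(715): a pole of order 1; residue 2590/759 + (24605/217074)*sqrt(715).


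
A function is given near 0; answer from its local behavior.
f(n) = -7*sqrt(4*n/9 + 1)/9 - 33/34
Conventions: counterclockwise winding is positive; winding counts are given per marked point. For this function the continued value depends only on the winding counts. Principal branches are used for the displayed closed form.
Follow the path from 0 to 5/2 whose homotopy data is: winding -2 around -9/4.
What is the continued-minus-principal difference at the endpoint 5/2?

The rational part is single-valued and drops out of the difference; each branch term changes only by its own monodromy.
(-7/9)*sqrt(1 - n/(-9/4)): winding -2 is even, the square root returns to the same sheet, contribution 0.
Summing the contributions at n = 5/2 gives 0.

Continued minus principal equals 0.


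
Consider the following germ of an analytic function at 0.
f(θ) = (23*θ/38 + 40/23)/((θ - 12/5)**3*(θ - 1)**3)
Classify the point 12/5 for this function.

The denominator factor θ - 12/5 vanishes at 12/5 and appears to the power 3; the numerator there equals 6974/2185, nonzero, and no other factor vanishes.
Hence a pole whose order is the multiplicity, 3.

The point is a pole of order 3.


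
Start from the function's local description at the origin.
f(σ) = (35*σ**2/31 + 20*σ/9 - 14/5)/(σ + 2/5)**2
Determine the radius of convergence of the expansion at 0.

The radius of convergence is 2/5.

Denominator factor (σ + 2/5)^2: pole of order 2 at -2/5, modulus 2/5.
The radius of convergence is the smallest modulus among the singular points: 2/5.


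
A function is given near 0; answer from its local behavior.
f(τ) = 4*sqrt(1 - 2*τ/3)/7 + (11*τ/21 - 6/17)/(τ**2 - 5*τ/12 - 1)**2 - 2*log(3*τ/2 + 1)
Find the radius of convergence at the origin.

The radius of convergence is 2/3.

Denominator factor (τ**2 - 5*τ/12 - 1)^2: discriminant 601/144, real irrational roots 5/24 + (1/24)*sqrt(601) and 5/24 - (1/24)*sqrt(601); poles of order 2, moduli 5/24 + (1/24)*sqrt(601) and -5/24 + (1/24)*sqrt(601).
Branch term (-2)*log(1 - τ/(-2/3)): its argument vanishes at τ = -2/3, a logarithmic branch point, modulus 2/3.
Branch term (4/7)*sqrt(1 - τ/(3/2)): its argument vanishes at τ = 3/2, a square-root branch point, modulus 3/2.
The radius of convergence is the smallest modulus among the singular points: 2/3.


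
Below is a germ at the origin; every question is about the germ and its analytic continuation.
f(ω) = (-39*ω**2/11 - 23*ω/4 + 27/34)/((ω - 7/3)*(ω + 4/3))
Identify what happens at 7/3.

The point is a pole of order 1.

The denominator factor ω - 7/3 vanishes at 7/3 and appears to the power 1; the numerator there equals -71641/2244, nonzero, and no other factor vanishes.
Hence a pole whose order is the multiplicity, 1.


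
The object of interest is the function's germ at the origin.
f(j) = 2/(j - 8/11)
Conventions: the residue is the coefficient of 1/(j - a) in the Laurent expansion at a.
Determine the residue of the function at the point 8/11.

The residue is 2.

At the order-1 pole 8/11 set g(j) = (j - (8/11))*f(j) = 2.
Simple pole: residue = g(a) at a = 8/11, which is 2.


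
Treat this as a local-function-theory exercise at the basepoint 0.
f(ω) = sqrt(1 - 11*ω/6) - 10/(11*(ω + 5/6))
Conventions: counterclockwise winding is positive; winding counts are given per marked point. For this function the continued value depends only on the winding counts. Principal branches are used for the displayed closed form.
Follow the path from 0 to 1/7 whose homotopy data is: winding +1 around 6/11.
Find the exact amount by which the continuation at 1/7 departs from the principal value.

The rational part is single-valued and drops out of the difference; each branch term changes only by its own monodromy.
(1)*sqrt(1 - ω/(6/11)): winding +1 is odd, the square root flips sign, contributing -2*(1)*sqrt(1 - (1/7)/(6/11)) = -2*(1)*sqrt(31/42) = -(1/21)*sqrt(1302).
Summing the contributions at ω = 1/7 gives -(1/21)*sqrt(1302).

Continued minus principal equals -(1/21)*sqrt(1302).
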